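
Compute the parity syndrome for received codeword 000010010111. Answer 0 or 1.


Syndrome = XOR of all bits = 0 XOR 0 XOR 0 XOR 0 XOR 1 XOR 0 XOR 0 XOR 1 XOR 0 XOR 1 XOR 1 XOR 1 = 1

1


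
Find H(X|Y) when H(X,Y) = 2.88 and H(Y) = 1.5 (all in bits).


H(X|Y) = H(X,Y) - H(Y) = 2.88 - 1.5 = 1.38

1.38 bits


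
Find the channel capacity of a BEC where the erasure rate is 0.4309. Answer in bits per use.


C = 1 - epsilon = 1 - 0.4309 = 0.5691

0.5691 bits


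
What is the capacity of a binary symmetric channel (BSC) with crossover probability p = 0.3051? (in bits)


H(p) = -p*log2(p) - (1-p)*log2(1-p) = -0.3051*log2(0.3051) - 0.6949*log2(0.6949) = 0.522528 + 0.364908 = 0.8874. C = 1 - H(p) = 1 - 0.8874 = 0.1126

0.1126 bits


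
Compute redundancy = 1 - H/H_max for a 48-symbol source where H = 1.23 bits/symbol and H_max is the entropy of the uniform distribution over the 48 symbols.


H_max = log2(K) = log2(48) = 5.585 bits/symbol. Redundancy = 1 - H/H_max = 1 - 1.23/5.585 = 1 - 0.2202 = 0.7798

0.7798


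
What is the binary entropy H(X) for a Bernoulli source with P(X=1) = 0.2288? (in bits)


H = -p*log2(p) - (1-p)*log2(1-p). -0.2288*log2(0.2288) = 0.486850; -0.7712*log2(0.7712) = 0.289064. H = 0.486850 + 0.289064 = 0.7759

0.7759 bits


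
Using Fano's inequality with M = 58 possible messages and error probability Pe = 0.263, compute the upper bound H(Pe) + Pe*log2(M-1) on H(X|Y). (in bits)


H(Pe) = -Pe*log2(Pe) - (1-Pe)*log2(1-Pe) = -0.263*log2(0.263) - 0.737*log2(0.737) = 0.506766 + 0.324474 = 0.8312. Pe*log2(M-1) = 0.263*log2(57) = 1.534050. Bound = H(Pe) + Pe*log2(M-1) = 0.506766 + 0.324474 + 1.534050 = 2.3653

2.3653 bits


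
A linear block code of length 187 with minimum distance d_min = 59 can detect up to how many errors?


Detection capability = d_min - 1 = 59 - 1 = 58

58 errors


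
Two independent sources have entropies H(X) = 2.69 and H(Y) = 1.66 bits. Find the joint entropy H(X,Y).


For independent variables, H(X,Y) = H(X) + H(Y) = 2.69 + 1.66 = 4.35

4.35 bits


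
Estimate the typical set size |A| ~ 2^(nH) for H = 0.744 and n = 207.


log2|A_typical| = nH = 207 * 0.744 = 154.008, so |A_typical| ~ 2^154.008 = 2.296e+46

2.296e+46


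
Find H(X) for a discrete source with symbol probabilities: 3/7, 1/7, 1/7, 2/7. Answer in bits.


H = -sum(p_i * log2(p_i)). Terms: -(3/7)*log2(3/7) = 0.523882; -(1/7)*log2(1/7) = 0.401051; -(1/7)*log2(1/7) = 0.401051; -(2/7)*log2(2/7) = 0.516387. H = 0.523882 + 0.401051 + 0.401051 + 0.516387 = 1.8424

1.8424 bits


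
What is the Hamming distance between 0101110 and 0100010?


Count differing positions: . . . ^ ^ . . = 2 differences

2


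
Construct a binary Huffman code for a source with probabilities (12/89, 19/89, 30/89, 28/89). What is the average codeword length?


Huffman construction (repeatedly merge the two least-probable nodes; each merge adds 1 bit to every symbol beneath it): 12/89 + 19/89 = 31/89; 28/89 + 30/89 = 58/89; 31/89 + 58/89 = 1. Resulting codeword lengths (in the order the probabilities were given): (2, 2, 2, 2). L_avg = sum(p_i * l_i) = 12/89*2 + 19/89*2 + 30/89*2 + 28/89*2 = 2

2.0 bits


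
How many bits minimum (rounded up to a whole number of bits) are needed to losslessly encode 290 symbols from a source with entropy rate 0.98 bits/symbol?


Minimum bits >= n * H = 290 * 0.98 = 284.2, rounded up to a whole number of bits = 285

285 bits


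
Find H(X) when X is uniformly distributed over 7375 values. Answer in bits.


H = log2(n) = log2(7375) = 12.8484

12.8484 bits


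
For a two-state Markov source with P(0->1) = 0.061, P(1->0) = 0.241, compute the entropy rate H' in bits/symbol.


Stationary distribution: pi_0 = p10/(p01+p10) = 0.798, pi_1 = 0.202. Entropy rate H' = pi_0*H(p01) + pi_1*H(p10) = 0.798*0.3314 + 0.202*0.7967 = 0.4254

0.4254 bits/symbol


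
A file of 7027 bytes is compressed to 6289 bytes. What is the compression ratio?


Ratio = original / compressed = 7027 / 6289 = 1.1173

1.1173


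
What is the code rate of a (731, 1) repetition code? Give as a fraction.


Rate = k/n = 1/731

1/731


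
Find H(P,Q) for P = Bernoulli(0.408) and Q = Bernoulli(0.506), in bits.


H(P,Q) = -p*log2(q) - (1-p)*log2(1-q). -0.408*log2(0.506) = 0.400979; -0.592*log2(0.494) = 0.602311. H(P,Q) = 0.400979 + 0.602311 = 1.0033

1.0033 bits


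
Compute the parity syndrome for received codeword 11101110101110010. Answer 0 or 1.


Syndrome = XOR of all bits = 1 XOR 1 XOR 1 XOR 0 XOR 1 XOR 1 XOR 1 XOR 0 XOR 1 XOR 0 XOR 1 XOR 1 XOR 1 XOR 0 XOR 0 XOR 1 XOR 0 = 1

1


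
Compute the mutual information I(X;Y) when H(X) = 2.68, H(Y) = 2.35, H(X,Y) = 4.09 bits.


I(X;Y) = H(X) + H(Y) - H(X,Y) = 2.68 + 2.35 - 4.09 = 0.94

0.94 bits


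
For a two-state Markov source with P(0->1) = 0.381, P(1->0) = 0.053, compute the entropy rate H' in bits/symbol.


Stationary distribution: pi_0 = p10/(p01+p10) = 0.1221, pi_1 = 0.8779. Entropy rate H' = pi_0*H(p01) + pi_1*H(p10) = 0.1221*0.9587 + 0.8779*0.299 = 0.3796

0.3796 bits/symbol


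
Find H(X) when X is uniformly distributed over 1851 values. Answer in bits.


H = log2(n) = log2(1851) = 10.8541

10.8541 bits


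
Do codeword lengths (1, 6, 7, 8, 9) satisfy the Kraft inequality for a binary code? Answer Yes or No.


Kraft sum = sum(2^(-l_i)) = 0.5293, need <= 1. Result: satisfied (a binary prefix-free code with these lengths exists)

Yes


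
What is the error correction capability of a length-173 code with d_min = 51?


Correction capability = floor((d-1)/2) = floor((51-1)/2) = 25

25 errors


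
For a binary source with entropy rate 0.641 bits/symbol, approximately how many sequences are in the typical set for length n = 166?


log2|A_typical| = nH = 166 * 0.641 = 106.406, so |A_typical| ~ 2^106.406 = 1.075e+32

1.075e+32


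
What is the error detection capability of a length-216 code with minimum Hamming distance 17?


Detection capability = d_min - 1 = 17 - 1 = 16

16 errors


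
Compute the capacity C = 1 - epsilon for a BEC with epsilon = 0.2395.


C = 1 - epsilon = 1 - 0.2395 = 0.7605

0.7605 bits


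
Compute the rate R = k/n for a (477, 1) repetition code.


Rate = k/n = 1/477

1/477


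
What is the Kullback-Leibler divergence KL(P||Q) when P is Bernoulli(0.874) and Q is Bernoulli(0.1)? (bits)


KL = p*log2(p/q) + (1-p)*log2((1-p)/(1-q)) = 0.874*log2(0.874/0.1) + 0.126*log2(0.126/0.9) = 2.3762

2.3762 bits


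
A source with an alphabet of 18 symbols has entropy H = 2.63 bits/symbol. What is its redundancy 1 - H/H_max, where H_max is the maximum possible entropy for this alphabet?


H_max = log2(K) = log2(18) = 4.1699 bits/symbol. Redundancy = 1 - H/H_max = 1 - 2.63/4.1699 = 1 - 0.6307 = 0.3693

0.3693


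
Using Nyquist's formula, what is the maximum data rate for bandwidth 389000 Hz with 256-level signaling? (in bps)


Rate = 2 * B * log2(M) = 2 * 389000 * 8.0 = 6224000.0

6224000.0 bps


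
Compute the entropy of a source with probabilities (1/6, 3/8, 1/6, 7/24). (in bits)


H = -sum(p_i * log2(p_i)). Terms: -(1/6)*log2(1/6) = 0.430827; -(3/8)*log2(3/8) = 0.530639; -(1/6)*log2(1/6) = 0.430827; -(7/24)*log2(7/24) = 0.518469. H = 0.430827 + 0.530639 + 0.430827 + 0.518469 = 1.9108

1.9108 bits


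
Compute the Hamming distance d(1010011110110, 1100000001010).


Count differing positions: . ^ ^ . . ^ ^ ^ ^ ^ ^ . . = 8 differences

8


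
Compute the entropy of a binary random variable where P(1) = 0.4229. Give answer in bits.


H = -p*log2(p) - (1-p)*log2(1-p). -0.4229*log2(0.4229) = 0.525078; -0.5771*log2(0.5771) = 0.457702. H = 0.525078 + 0.457702 = 0.9828

0.9828 bits


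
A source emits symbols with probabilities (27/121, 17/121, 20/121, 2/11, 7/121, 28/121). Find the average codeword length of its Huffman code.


Huffman construction (repeatedly merge the two least-probable nodes; each merge adds 1 bit to every symbol beneath it): 7/121 + 17/121 = 24/121; 20/121 + 2/11 = 42/121; 24/121 + 27/121 = 51/121; 28/121 + 42/121 = 70/121; 51/121 + 70/121 = 1. Resulting codeword lengths (in the order the probabilities were given): (2, 3, 3, 3, 3, 2). L_avg = sum(p_i * l_i) = 27/121*2 + 17/121*3 + 20/121*3 + 2/11*3 + 7/121*3 + 28/121*2 = 28/11 = 2.5455

2.5455 bits


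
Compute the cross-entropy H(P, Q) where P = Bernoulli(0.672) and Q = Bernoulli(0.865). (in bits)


H(P,Q) = -p*log2(q) - (1-p)*log2(1-q). -0.672*log2(0.865) = 0.140601; -0.328*log2(0.135) = 0.947582. H(P,Q) = 0.140601 + 0.947582 = 1.0882

1.0882 bits


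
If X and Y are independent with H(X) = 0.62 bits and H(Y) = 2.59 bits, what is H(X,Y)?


For independent variables, H(X,Y) = H(X) + H(Y) = 0.62 + 2.59 = 3.21

3.21 bits


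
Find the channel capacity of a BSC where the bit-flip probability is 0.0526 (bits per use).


H(p) = -p*log2(p) - (1-p)*log2(1-p) = -0.0526*log2(0.0526) - 0.9474*log2(0.9474) = 0.223487 + 0.073854 = 0.2973. C = 1 - H(p) = 1 - 0.2973 = 0.7027

0.7027 bits


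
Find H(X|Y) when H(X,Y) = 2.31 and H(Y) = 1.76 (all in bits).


H(X|Y) = H(X,Y) - H(Y) = 2.31 - 1.76 = 0.55

0.55 bits


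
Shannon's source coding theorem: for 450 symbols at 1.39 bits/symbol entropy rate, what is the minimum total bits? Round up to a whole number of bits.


Minimum bits >= n * H = 450 * 1.39 = 625.5, rounded up to a whole number of bits = 626

626 bits


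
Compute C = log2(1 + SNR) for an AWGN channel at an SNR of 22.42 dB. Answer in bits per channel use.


SNR_linear = 10^(22.42/10) = 174.5822; C = log2(1 + SNR_linear) = log2(1 + 174.5822) = 7.456

7.456 bits/channel use


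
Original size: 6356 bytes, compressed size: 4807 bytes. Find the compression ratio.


Ratio = original / compressed = 6356 / 4807 = 1.3222

1.3222


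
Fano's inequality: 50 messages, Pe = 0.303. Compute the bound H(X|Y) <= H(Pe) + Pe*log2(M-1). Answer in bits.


H(Pe) = -Pe*log2(Pe) - (1-Pe)*log2(1-Pe) = -0.303*log2(0.303) - 0.697*log2(0.697) = 0.521951 + 0.362976 = 0.8849. Pe*log2(M-1) = 0.303*log2(49) = 1.701257. Bound = H(Pe) + Pe*log2(M-1) = 0.521951 + 0.362976 + 1.701257 = 2.5862

2.5862 bits


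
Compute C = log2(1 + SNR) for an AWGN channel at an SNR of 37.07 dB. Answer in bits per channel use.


SNR_linear = 10^(37.07/10) = 5093.3087; C = log2(1 + SNR_linear) = log2(1 + 5093.3087) = 12.3147

12.3147 bits/channel use


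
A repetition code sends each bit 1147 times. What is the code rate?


Rate = k/n = 1/1147

1/1147


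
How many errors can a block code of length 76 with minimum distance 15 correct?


Correction capability = floor((d-1)/2) = floor((15-1)/2) = 7

7 errors


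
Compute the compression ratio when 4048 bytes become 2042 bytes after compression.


Ratio = original / compressed = 4048 / 2042 = 1.9824

1.9824


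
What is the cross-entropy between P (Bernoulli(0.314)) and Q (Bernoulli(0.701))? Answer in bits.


H(P,Q) = -p*log2(q) - (1-p)*log2(1-q). -0.314*log2(0.701) = 0.160929; -0.686*log2(0.299) = 1.194863. H(P,Q) = 0.160929 + 1.194863 = 1.3558

1.3558 bits


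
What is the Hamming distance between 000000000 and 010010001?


Count differing positions: . ^ . . ^ . . . ^ = 3 differences

3


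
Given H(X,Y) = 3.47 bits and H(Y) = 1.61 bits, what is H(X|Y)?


H(X|Y) = H(X,Y) - H(Y) = 3.47 - 1.61 = 1.86

1.86 bits


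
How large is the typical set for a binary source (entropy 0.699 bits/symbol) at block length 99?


log2|A_typical| = nH = 99 * 0.699 = 69.201, so |A_typical| ~ 2^69.201 = 6.785e+20

6.785e+20


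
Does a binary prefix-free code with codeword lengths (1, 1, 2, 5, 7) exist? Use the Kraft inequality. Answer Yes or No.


Kraft sum = sum(2^(-l_i)) = 1.2891, need <= 1. Result: violated (a binary prefix-free code with these lengths cannot exist)

No


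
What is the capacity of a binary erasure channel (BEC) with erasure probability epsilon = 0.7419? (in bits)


C = 1 - epsilon = 1 - 0.7419 = 0.2581

0.2581 bits


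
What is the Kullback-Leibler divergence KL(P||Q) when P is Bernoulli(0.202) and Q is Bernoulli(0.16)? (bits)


KL = p*log2(p/q) + (1-p)*log2((1-p)/(1-q)) = 0.202*log2(0.202/0.16) + 0.798*log2(0.798/0.84) = 0.0089

0.0089 bits


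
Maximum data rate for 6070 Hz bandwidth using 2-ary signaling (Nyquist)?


Rate = 2 * B * log2(M) = 2 * 6070 * 1.0 = 12140.0

12140.0 bps


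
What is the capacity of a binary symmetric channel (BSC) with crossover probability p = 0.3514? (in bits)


H(p) = -p*log2(p) - (1-p)*log2(1-p) = -0.3514*log2(0.3514) - 0.6486*log2(0.6486) = 0.530197 + 0.405115 = 0.9353. C = 1 - H(p) = 1 - 0.9353 = 0.0647

0.0647 bits


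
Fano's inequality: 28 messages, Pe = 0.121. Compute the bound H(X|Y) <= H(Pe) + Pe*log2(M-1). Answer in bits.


H(Pe) = -Pe*log2(Pe) - (1-Pe)*log2(1-Pe) = -0.121*log2(0.121) - 0.879*log2(0.879) = 0.368677 + 0.163551 = 0.5322. Pe*log2(M-1) = 0.121*log2(27) = 0.575341. Bound = H(Pe) + Pe*log2(M-1) = 0.368677 + 0.163551 + 0.575341 = 1.1076

1.1076 bits


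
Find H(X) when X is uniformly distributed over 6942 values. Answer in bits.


H = log2(n) = log2(6942) = 12.7611

12.7611 bits


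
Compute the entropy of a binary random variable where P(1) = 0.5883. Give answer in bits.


H = -p*log2(p) - (1-p)*log2(1-p). -0.5883*log2(0.5883) = 0.450271; -0.4117*log2(0.4117) = 0.527114. H = 0.450271 + 0.527114 = 0.9774

0.9774 bits


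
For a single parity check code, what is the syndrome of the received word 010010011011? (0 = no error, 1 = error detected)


Syndrome = XOR of all bits = 0 XOR 1 XOR 0 XOR 0 XOR 1 XOR 0 XOR 0 XOR 1 XOR 1 XOR 0 XOR 1 XOR 1 = 0

0


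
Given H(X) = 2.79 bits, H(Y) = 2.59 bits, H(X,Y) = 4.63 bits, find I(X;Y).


I(X;Y) = H(X) + H(Y) - H(X,Y) = 2.79 + 2.59 - 4.63 = 0.75

0.75 bits


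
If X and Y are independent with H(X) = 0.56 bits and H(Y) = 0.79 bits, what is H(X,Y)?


For independent variables, H(X,Y) = H(X) + H(Y) = 0.56 + 0.79 = 1.35

1.35 bits


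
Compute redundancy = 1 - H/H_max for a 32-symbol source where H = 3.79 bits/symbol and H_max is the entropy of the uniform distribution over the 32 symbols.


H_max = log2(K) = log2(32) = 5.0 bits/symbol. Redundancy = 1 - H/H_max = 1 - 3.79/5.0 = 1 - 0.758 = 0.242

0.242


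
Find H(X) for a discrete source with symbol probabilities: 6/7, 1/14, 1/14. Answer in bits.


H = -sum(p_i * log2(p_i)). Terms: -(6/7)*log2(6/7) = 0.190622; -(1/14)*log2(1/14) = 0.271954; -(1/14)*log2(1/14) = 0.271954. H = 0.190622 + 0.271954 + 0.271954 = 0.7345

0.7345 bits


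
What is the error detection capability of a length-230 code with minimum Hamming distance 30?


Detection capability = d_min - 1 = 30 - 1 = 29

29 errors


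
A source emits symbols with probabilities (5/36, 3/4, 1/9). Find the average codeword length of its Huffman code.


Huffman construction (repeatedly merge the two least-probable nodes; each merge adds 1 bit to every symbol beneath it): 1/9 + 5/36 = 1/4; 1/4 + 3/4 = 1. Resulting codeword lengths (in the order the probabilities were given): (2, 1, 2). L_avg = sum(p_i * l_i) = 5/36*2 + 3/4*1 + 1/9*2 = 5/4 = 1.25

1.25 bits


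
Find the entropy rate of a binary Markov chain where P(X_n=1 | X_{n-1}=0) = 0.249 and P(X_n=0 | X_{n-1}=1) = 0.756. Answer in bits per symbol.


Stationary distribution: pi_0 = p10/(p01+p10) = 0.7522, pi_1 = 0.2478. Entropy rate H' = pi_0*H(p01) + pi_1*H(p10) = 0.7522*0.8097 + 0.2478*0.8016 = 0.8077

0.8077 bits/symbol


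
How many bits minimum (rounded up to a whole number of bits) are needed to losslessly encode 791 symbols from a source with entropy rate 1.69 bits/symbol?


Minimum bits >= n * H = 791 * 1.69 = 1336.79, rounded up to a whole number of bits = 1337

1337 bits


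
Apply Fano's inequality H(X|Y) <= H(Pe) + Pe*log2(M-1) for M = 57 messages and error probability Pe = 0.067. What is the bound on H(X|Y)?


H(Pe) = -Pe*log2(Pe) - (1-Pe)*log2(1-Pe) = -0.067*log2(0.067) - 0.933*log2(0.933) = 0.261280 + 0.093348 = 0.3546. Pe*log2(M-1) = 0.067*log2(56) = 0.389093. Bound = H(Pe) + Pe*log2(M-1) = 0.261280 + 0.093348 + 0.389093 = 0.7437

0.7437 bits


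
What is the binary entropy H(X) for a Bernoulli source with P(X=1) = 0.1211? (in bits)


H = -p*log2(p) - (1-p)*log2(1-p). -0.1211*log2(0.1211) = 0.368838; -0.8789*log2(0.8789) = 0.163677. H = 0.368838 + 0.163677 = 0.5325

0.5325 bits


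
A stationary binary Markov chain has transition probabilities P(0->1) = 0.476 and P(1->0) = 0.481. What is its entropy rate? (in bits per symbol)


Stationary distribution: pi_0 = p10/(p01+p10) = 0.5026, pi_1 = 0.4974. Entropy rate H' = pi_0*H(p01) + pi_1*H(p10) = 0.5026*0.9983 + 0.4974*0.999 = 0.9986

0.9986 bits/symbol


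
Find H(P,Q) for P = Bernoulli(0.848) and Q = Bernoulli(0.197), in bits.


H(P,Q) = -p*log2(q) - (1-p)*log2(1-q). -0.848*log2(0.197) = 1.987485; -0.152*log2(0.803) = 0.048112. H(P,Q) = 1.987485 + 0.048112 = 2.0356

2.0356 bits


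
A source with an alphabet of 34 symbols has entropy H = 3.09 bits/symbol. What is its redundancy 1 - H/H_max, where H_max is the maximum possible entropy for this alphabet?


H_max = log2(K) = log2(34) = 5.0875 bits/symbol. Redundancy = 1 - H/H_max = 1 - 3.09/5.0875 = 1 - 0.6074 = 0.3926

0.3926


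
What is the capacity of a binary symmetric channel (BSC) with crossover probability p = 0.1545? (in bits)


H(p) = -p*log2(p) - (1-p)*log2(1-p) = -0.1545*log2(0.1545) - 0.8455*log2(0.8455) = 0.416273 + 0.204715 = 0.621. C = 1 - H(p) = 1 - 0.621 = 0.379

0.379 bits


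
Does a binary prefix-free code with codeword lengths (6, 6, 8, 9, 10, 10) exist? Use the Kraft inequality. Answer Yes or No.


Kraft sum = sum(2^(-l_i)) = 0.0391, need <= 1. Result: satisfied (a binary prefix-free code with these lengths exists)

Yes


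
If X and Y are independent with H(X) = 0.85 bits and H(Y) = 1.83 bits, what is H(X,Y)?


For independent variables, H(X,Y) = H(X) + H(Y) = 0.85 + 1.83 = 2.68

2.68 bits


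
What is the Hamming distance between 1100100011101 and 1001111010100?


Count differing positions: . ^ . ^ . ^ ^ . . ^ . . ^ = 6 differences

6


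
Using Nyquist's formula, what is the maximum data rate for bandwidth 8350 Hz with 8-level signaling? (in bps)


Rate = 2 * B * log2(M) = 2 * 8350 * 3.0 = 50100.0

50100.0 bps


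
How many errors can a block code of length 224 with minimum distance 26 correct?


Correction capability = floor((d-1)/2) = floor((26-1)/2) = 12

12 errors


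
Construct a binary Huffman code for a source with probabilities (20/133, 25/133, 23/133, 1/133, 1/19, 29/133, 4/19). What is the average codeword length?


Huffman construction (repeatedly merge the two least-probable nodes; each merge adds 1 bit to every symbol beneath it): 1/133 + 1/19 = 8/133; 8/133 + 20/133 = 4/19; 23/133 + 25/133 = 48/133; 4/19 + 4/19 = 8/19; 29/133 + 48/133 = 11/19; 8/19 + 11/19 = 1. Resulting codeword lengths (in the order the probabilities were given): (3, 3, 3, 4, 4, 2, 2). L_avg = sum(p_i * l_i) = 20/133*3 + 25/133*3 + 23/133*3 + 1/133*4 + 1/19*4 + 29/133*2 + 4/19*2 = 50/19 = 2.6316

2.6316 bits


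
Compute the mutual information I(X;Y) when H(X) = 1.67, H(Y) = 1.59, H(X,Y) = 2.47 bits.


I(X;Y) = H(X) + H(Y) - H(X,Y) = 1.67 + 1.59 - 2.47 = 0.79

0.79 bits


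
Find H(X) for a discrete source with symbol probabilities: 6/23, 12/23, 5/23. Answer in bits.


H = -sum(p_i * log2(p_i)). Terms: -(6/23)*log2(6/23) = 0.505722; -(12/23)*log2(12/23) = 0.489704; -(5/23)*log2(5/23) = 0.478616. H = 0.505722 + 0.489704 + 0.478616 = 1.474

1.474 bits


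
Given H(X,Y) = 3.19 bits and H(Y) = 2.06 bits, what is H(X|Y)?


H(X|Y) = H(X,Y) - H(Y) = 3.19 - 2.06 = 1.13

1.13 bits


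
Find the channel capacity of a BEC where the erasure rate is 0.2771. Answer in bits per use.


C = 1 - epsilon = 1 - 0.2771 = 0.7229

0.7229 bits


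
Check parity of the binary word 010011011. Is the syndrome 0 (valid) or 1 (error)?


Syndrome = XOR of all bits = 0 XOR 1 XOR 0 XOR 0 XOR 1 XOR 1 XOR 0 XOR 1 XOR 1 = 1

1


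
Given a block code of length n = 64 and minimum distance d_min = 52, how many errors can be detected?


Detection capability = d_min - 1 = 52 - 1 = 51

51 errors


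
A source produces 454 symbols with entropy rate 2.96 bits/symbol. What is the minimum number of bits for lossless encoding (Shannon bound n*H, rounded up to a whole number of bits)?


Minimum bits >= n * H = 454 * 2.96 = 1343.84, rounded up to a whole number of bits = 1344

1344 bits


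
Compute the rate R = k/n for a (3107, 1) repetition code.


Rate = k/n = 1/3107

1/3107


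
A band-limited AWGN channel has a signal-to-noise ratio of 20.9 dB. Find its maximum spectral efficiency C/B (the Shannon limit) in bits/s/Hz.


SNR_linear = 10^(20.9/10) = 123.0269; C/B = log2(1 + SNR_linear) = log2(1 + 123.0269) = 6.9545

6.9545 bits/s/Hz


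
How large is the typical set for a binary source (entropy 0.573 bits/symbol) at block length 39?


log2|A_typical| = nH = 39 * 0.573 = 22.347, so |A_typical| ~ 2^22.347 = 5.335e+06

5.335e+06


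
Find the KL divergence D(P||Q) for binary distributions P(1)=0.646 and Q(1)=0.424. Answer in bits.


KL = p*log2(p/q) + (1-p)*log2((1-p)/(1-q)) = 0.646*log2(0.646/0.424) + 0.354*log2(0.354/0.576) = 0.1438

0.1438 bits


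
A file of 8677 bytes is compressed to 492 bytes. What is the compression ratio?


Ratio = original / compressed = 8677 / 492 = 17.6362

17.6362


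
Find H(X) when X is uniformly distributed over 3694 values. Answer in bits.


H = log2(n) = log2(3694) = 11.851

11.851 bits


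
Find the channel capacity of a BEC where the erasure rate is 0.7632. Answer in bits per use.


C = 1 - epsilon = 1 - 0.7632 = 0.2368

0.2368 bits


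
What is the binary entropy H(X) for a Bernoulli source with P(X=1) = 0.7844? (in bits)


H = -p*log2(p) - (1-p)*log2(1-p). -0.7844*log2(0.7844) = 0.274806; -0.2156*log2(0.2156) = 0.477246. H = 0.274806 + 0.477246 = 0.7521

0.7521 bits


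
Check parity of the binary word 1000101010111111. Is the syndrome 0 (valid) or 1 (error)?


Syndrome = XOR of all bits = 1 XOR 0 XOR 0 XOR 0 XOR 1 XOR 0 XOR 1 XOR 0 XOR 1 XOR 0 XOR 1 XOR 1 XOR 1 XOR 1 XOR 1 XOR 1 = 0

0


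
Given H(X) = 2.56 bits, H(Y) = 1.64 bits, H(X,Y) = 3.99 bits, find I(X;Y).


I(X;Y) = H(X) + H(Y) - H(X,Y) = 2.56 + 1.64 - 3.99 = 0.21

0.21 bits


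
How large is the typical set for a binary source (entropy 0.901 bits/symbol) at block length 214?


log2|A_typical| = nH = 214 * 0.901 = 192.814, so |A_typical| ~ 2^192.814 = 1.104e+58

1.104e+58


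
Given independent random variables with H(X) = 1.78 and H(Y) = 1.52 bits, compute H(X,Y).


For independent variables, H(X,Y) = H(X) + H(Y) = 1.78 + 1.52 = 3.3

3.3 bits


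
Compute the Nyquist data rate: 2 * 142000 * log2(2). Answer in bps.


Rate = 2 * B * log2(M) = 2 * 142000 * 1.0 = 284000.0

284000.0 bps


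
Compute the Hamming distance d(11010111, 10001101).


Count differing positions: . ^ . ^ ^ . ^ . = 4 differences

4


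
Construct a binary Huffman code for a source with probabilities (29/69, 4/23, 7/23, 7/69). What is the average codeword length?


Huffman construction (repeatedly merge the two least-probable nodes; each merge adds 1 bit to every symbol beneath it): 7/69 + 4/23 = 19/69; 19/69 + 7/23 = 40/69; 29/69 + 40/69 = 1. Resulting codeword lengths (in the order the probabilities were given): (1, 3, 2, 3). L_avg = sum(p_i * l_i) = 29/69*1 + 4/23*3 + 7/23*2 + 7/69*3 = 128/69 = 1.8551

1.8551 bits


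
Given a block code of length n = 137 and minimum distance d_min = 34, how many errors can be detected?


Detection capability = d_min - 1 = 34 - 1 = 33

33 errors


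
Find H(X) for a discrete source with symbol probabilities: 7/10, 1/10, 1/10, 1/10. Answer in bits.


H = -sum(p_i * log2(p_i)). Terms: -(7/10)*log2(7/10) = 0.360201; -(1/10)*log2(1/10) = 0.332193; -(1/10)*log2(1/10) = 0.332193; -(1/10)*log2(1/10) = 0.332193. H = 0.360201 + 0.332193 + 0.332193 + 0.332193 = 1.3568

1.3568 bits


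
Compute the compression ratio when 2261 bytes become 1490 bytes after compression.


Ratio = original / compressed = 2261 / 1490 = 1.5174

1.5174


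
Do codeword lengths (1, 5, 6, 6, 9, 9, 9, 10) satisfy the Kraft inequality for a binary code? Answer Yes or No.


Kraft sum = sum(2^(-l_i)) = 0.5693, need <= 1. Result: satisfied (a binary prefix-free code with these lengths exists)

Yes


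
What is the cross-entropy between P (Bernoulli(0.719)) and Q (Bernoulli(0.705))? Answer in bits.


H(P,Q) = -p*log2(q) - (1-p)*log2(1-q). -0.719*log2(0.705) = 0.362595; -0.281*log2(0.295) = 0.494901. H(P,Q) = 0.362595 + 0.494901 = 0.8575

0.8575 bits


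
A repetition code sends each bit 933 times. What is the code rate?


Rate = k/n = 1/933

1/933


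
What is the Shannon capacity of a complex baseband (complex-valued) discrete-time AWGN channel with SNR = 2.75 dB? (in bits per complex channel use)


SNR_linear = 10^(2.75/10) = 1.8836; C = log2(1 + SNR_linear) = log2(1 + 1.8836) = 1.5279

1.5279 bits/channel use


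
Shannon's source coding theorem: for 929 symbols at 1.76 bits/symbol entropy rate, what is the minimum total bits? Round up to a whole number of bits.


Minimum bits >= n * H = 929 * 1.76 = 1635.04, rounded up to a whole number of bits = 1636

1636 bits


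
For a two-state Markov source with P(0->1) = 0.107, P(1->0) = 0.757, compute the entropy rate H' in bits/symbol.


Stationary distribution: pi_0 = p10/(p01+p10) = 0.8762, pi_1 = 0.1238. Entropy rate H' = pi_0*H(p01) + pi_1*H(p10) = 0.8762*0.4908 + 0.1238*0.8 = 0.5291

0.5291 bits/symbol


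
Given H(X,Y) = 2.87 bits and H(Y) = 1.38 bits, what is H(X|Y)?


H(X|Y) = H(X,Y) - H(Y) = 2.87 - 1.38 = 1.49

1.49 bits


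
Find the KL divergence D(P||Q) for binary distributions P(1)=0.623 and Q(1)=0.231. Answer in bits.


KL = p*log2(p/q) + (1-p)*log2((1-p)/(1-q)) = 0.623*log2(0.623/0.231) + 0.377*log2(0.377/0.769) = 0.504

0.504 bits


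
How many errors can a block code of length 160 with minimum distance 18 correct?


Correction capability = floor((d-1)/2) = floor((18-1)/2) = 8

8 errors


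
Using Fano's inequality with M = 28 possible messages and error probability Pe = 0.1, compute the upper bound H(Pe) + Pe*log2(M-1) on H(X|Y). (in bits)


H(Pe) = -Pe*log2(Pe) - (1-Pe)*log2(1-Pe) = -0.1*log2(0.1) - 0.9*log2(0.9) = 0.332193 + 0.136803 = 0.469. Pe*log2(M-1) = 0.1*log2(27) = 0.475489. Bound = H(Pe) + Pe*log2(M-1) = 0.332193 + 0.136803 + 0.475489 = 0.9445

0.9445 bits


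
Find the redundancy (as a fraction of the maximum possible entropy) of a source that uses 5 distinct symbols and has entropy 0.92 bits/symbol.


H_max = log2(K) = log2(5) = 2.3219 bits/symbol. Redundancy = 1 - H/H_max = 1 - 0.92/2.3219 = 1 - 0.3962 = 0.6038

0.6038


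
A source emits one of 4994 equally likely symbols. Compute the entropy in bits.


H = log2(n) = log2(4994) = 12.286

12.286 bits


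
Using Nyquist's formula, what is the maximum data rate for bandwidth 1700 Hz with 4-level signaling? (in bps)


Rate = 2 * B * log2(M) = 2 * 1700 * 2.0 = 6800.0

6800.0 bps


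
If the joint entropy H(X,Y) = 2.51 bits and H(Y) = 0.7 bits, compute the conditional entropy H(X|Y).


H(X|Y) = H(X,Y) - H(Y) = 2.51 - 0.7 = 1.81

1.81 bits


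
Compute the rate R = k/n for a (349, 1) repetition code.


Rate = k/n = 1/349

1/349


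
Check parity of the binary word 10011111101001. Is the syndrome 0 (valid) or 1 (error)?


Syndrome = XOR of all bits = 1 XOR 0 XOR 0 XOR 1 XOR 1 XOR 1 XOR 1 XOR 1 XOR 1 XOR 0 XOR 1 XOR 0 XOR 0 XOR 1 = 1

1


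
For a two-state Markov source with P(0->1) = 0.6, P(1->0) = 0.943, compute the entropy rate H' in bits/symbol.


Stationary distribution: pi_0 = p10/(p01+p10) = 0.6111, pi_1 = 0.3889. Entropy rate H' = pi_0*H(p01) + pi_1*H(p10) = 0.6111*0.971 + 0.3889*0.3154 = 0.716

0.716 bits/symbol


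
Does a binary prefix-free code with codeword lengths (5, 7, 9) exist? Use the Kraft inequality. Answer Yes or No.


Kraft sum = sum(2^(-l_i)) = 0.041, need <= 1. Result: satisfied (a binary prefix-free code with these lengths exists)

Yes


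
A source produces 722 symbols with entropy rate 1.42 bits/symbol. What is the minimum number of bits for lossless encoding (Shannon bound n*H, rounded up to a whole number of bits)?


Minimum bits >= n * H = 722 * 1.42 = 1025.24, rounded up to a whole number of bits = 1026

1026 bits


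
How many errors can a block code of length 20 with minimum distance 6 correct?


Correction capability = floor((d-1)/2) = floor((6-1)/2) = 2

2 errors


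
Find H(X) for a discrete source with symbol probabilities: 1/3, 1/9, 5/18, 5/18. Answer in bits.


H = -sum(p_i * log2(p_i)). Terms: -(1/3)*log2(1/3) = 0.528321; -(1/9)*log2(1/9) = 0.352214; -(5/18)*log2(5/18) = 0.513332; -(5/18)*log2(5/18) = 0.513332. H = 0.528321 + 0.352214 + 0.513332 + 0.513332 = 1.9072

1.9072 bits


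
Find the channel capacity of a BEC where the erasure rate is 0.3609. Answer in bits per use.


C = 1 - epsilon = 1 - 0.3609 = 0.6391

0.6391 bits


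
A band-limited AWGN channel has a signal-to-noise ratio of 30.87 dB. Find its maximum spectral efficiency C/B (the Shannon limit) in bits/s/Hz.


SNR_linear = 10^(30.87/10) = 1221.7997; C/B = log2(1 + SNR_linear) = log2(1 + 1221.7997) = 10.256

10.256 bits/s/Hz


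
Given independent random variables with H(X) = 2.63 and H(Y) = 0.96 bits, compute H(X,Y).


For independent variables, H(X,Y) = H(X) + H(Y) = 2.63 + 0.96 = 3.59

3.59 bits


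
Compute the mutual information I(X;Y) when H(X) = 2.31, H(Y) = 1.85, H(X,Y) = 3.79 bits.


I(X;Y) = H(X) + H(Y) - H(X,Y) = 2.31 + 1.85 - 3.79 = 0.37

0.37 bits


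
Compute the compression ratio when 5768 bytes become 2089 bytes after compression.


Ratio = original / compressed = 5768 / 2089 = 2.7611

2.7611


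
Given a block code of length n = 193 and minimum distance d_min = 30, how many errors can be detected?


Detection capability = d_min - 1 = 30 - 1 = 29

29 errors


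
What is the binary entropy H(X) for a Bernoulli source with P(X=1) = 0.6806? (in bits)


H = -p*log2(p) - (1-p)*log2(1-p). -0.6806*log2(0.6806) = 0.377815; -0.3194*log2(0.3194) = 0.525912. H = 0.377815 + 0.525912 = 0.9037

0.9037 bits


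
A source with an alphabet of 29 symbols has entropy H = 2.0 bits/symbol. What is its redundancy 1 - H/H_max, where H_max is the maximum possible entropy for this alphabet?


H_max = log2(K) = log2(29) = 4.858 bits/symbol. Redundancy = 1 - H/H_max = 1 - 2.0/4.858 = 1 - 0.4117 = 0.5883

0.5883


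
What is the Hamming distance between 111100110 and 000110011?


Count differing positions: ^ ^ ^ . ^ . ^ . ^ = 6 differences

6


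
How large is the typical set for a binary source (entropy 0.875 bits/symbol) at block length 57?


log2|A_typical| = nH = 57 * 0.875 = 49.875, so |A_typical| ~ 2^49.875 = 1.032e+15

1.032e+15


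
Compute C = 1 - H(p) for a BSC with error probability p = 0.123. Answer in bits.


H(p) = -p*log2(p) - (1-p)*log2(1-p) = -0.123*log2(0.123) - 0.877*log2(0.877) = 0.371862 + 0.166061 = 0.5379. C = 1 - H(p) = 1 - 0.5379 = 0.4621

0.4621 bits


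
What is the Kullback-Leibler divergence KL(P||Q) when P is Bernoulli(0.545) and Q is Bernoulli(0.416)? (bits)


KL = p*log2(p/q) + (1-p)*log2((1-p)/(1-q)) = 0.545*log2(0.545/0.416) + 0.455*log2(0.455/0.584) = 0.0485

0.0485 bits


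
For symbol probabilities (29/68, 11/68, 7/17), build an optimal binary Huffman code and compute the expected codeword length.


Huffman construction (repeatedly merge the two least-probable nodes; each merge adds 1 bit to every symbol beneath it): 11/68 + 7/17 = 39/68; 29/68 + 39/68 = 1. Resulting codeword lengths (in the order the probabilities were given): (1, 2, 2). L_avg = sum(p_i * l_i) = 29/68*1 + 11/68*2 + 7/17*2 = 107/68 = 1.5735

1.5735 bits


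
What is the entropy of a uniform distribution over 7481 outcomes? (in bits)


H = log2(n) = log2(7481) = 12.869

12.869 bits


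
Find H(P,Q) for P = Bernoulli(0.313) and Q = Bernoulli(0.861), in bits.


H(P,Q) = -p*log2(q) - (1-p)*log2(1-q). -0.313*log2(0.861) = 0.067581; -0.687*log2(0.139) = 1.955781. H(P,Q) = 0.067581 + 1.955781 = 2.0234

2.0234 bits


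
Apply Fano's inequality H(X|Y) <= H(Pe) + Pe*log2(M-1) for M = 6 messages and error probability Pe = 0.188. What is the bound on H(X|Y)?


H(Pe) = -Pe*log2(Pe) - (1-Pe)*log2(1-Pe) = -0.188*log2(0.188) - 0.812*log2(0.812) = 0.453305 + 0.243964 = 0.6973. Pe*log2(M-1) = 0.188*log2(5) = 0.436522. Bound = H(Pe) + Pe*log2(M-1) = 0.453305 + 0.243964 + 0.436522 = 1.1338

1.1338 bits


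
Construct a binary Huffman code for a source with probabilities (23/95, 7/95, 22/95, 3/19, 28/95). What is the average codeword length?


Huffman construction (repeatedly merge the two least-probable nodes; each merge adds 1 bit to every symbol beneath it): 7/95 + 3/19 = 22/95; 22/95 + 22/95 = 44/95; 23/95 + 28/95 = 51/95; 44/95 + 51/95 = 1. Resulting codeword lengths (in the order the probabilities were given): (2, 3, 2, 3, 2). L_avg = sum(p_i * l_i) = 23/95*2 + 7/95*3 + 22/95*2 + 3/19*3 + 28/95*2 = 212/95 = 2.2316

2.2316 bits


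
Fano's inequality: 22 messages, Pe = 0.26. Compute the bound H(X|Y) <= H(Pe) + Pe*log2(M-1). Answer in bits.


H(Pe) = -Pe*log2(Pe) - (1-Pe)*log2(1-Pe) = -0.26*log2(0.26) - 0.74*log2(0.74) = 0.505288 + 0.321458 = 0.8267. Pe*log2(M-1) = 0.26*log2(21) = 1.142003. Bound = H(Pe) + Pe*log2(M-1) = 0.505288 + 0.321458 + 1.142003 = 1.9687

1.9687 bits


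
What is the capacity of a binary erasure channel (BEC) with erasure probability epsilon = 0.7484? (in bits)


C = 1 - epsilon = 1 - 0.7484 = 0.2516

0.2516 bits


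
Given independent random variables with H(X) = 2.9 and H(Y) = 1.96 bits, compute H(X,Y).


For independent variables, H(X,Y) = H(X) + H(Y) = 2.9 + 1.96 = 4.86

4.86 bits


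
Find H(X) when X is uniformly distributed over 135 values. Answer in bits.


H = log2(n) = log2(135) = 7.0768

7.0768 bits


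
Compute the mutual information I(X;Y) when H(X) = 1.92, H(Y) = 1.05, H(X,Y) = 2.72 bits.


I(X;Y) = H(X) + H(Y) - H(X,Y) = 1.92 + 1.05 - 2.72 = 0.25

0.25 bits


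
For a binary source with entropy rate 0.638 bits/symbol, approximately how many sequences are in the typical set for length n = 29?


log2|A_typical| = nH = 29 * 0.638 = 18.502, so |A_typical| ~ 2^18.502 = 3.712e+05

3.712e+05


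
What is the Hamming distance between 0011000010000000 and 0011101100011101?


Count differing positions: . . . . ^ . ^ ^ ^ . . ^ ^ ^ . ^ = 8 differences

8


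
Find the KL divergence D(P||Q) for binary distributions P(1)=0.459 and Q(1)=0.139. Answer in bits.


KL = p*log2(p/q) + (1-p)*log2((1-p)/(1-q)) = 0.459*log2(0.459/0.139) + 0.541*log2(0.541/0.861) = 0.4284

0.4284 bits


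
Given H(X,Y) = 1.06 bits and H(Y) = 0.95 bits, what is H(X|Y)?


H(X|Y) = H(X,Y) - H(Y) = 1.06 - 0.95 = 0.11

0.11 bits


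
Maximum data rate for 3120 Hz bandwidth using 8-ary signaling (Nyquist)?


Rate = 2 * B * log2(M) = 2 * 3120 * 3.0 = 18720.0

18720.0 bps


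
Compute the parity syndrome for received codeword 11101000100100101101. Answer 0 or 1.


Syndrome = XOR of all bits = 1 XOR 1 XOR 1 XOR 0 XOR 1 XOR 0 XOR 0 XOR 0 XOR 1 XOR 0 XOR 0 XOR 1 XOR 0 XOR 0 XOR 1 XOR 0 XOR 1 XOR 1 XOR 0 XOR 1 = 0

0


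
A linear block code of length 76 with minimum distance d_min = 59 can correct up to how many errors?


Correction capability = floor((d-1)/2) = floor((59-1)/2) = 29

29 errors


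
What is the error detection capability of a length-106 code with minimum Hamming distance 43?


Detection capability = d_min - 1 = 43 - 1 = 42

42 errors


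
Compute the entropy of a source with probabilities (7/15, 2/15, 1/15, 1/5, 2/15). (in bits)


H = -sum(p_i * log2(p_i)). Terms: -(7/15)*log2(7/15) = 0.513117; -(2/15)*log2(2/15) = 0.387585; -(1/15)*log2(1/15) = 0.260459; -(1/5)*log2(1/5) = 0.464386; -(2/15)*log2(2/15) = 0.387585. H = 0.513117 + 0.387585 + 0.260459 + 0.464386 + 0.387585 = 2.0131

2.0131 bits


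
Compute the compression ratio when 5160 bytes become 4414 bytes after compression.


Ratio = original / compressed = 5160 / 4414 = 1.169

1.169


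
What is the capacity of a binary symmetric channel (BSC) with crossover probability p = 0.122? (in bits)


H(p) = -p*log2(p) - (1-p)*log2(1-p) = -0.122*log2(0.122) - 0.878*log2(0.878) = 0.370276 + 0.164807 = 0.5351. C = 1 - H(p) = 1 - 0.5351 = 0.4649

0.4649 bits


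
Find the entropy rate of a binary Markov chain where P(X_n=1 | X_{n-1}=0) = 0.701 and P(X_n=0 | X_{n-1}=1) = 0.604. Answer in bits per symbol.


Stationary distribution: pi_0 = p10/(p01+p10) = 0.4628, pi_1 = 0.5372. Entropy rate H' = pi_0*H(p01) + pi_1*H(p10) = 0.4628*0.8801 + 0.5372*0.9686 = 0.9276

0.9276 bits/symbol


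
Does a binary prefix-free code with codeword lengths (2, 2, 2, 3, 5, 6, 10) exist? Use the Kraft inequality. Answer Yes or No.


Kraft sum = sum(2^(-l_i)) = 0.9229, need <= 1. Result: satisfied (a binary prefix-free code with these lengths exists)

Yes


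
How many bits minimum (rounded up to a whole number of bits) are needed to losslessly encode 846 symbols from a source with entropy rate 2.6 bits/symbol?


Minimum bits >= n * H = 846 * 2.6 = 2199.6, rounded up to a whole number of bits = 2200

2200 bits


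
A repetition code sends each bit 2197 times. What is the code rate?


Rate = k/n = 1/2197

1/2197


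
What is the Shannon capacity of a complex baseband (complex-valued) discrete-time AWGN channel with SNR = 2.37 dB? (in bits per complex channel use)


SNR_linear = 10^(2.37/10) = 1.7258; C = log2(1 + SNR_linear) = log2(1 + 1.7258) = 1.4467

1.4467 bits/channel use


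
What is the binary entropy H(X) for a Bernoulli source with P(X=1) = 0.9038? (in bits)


H = -p*log2(p) - (1-p)*log2(1-p). -0.9038*log2(0.9038) = 0.131887; -0.0962*log2(0.0962) = 0.324946. H = 0.131887 + 0.324946 = 0.4568

0.4568 bits


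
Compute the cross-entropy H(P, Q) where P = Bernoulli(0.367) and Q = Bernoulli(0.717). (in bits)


H(P,Q) = -p*log2(q) - (1-p)*log2(1-q). -0.367*log2(0.717) = 0.176143; -0.633*log2(0.283) = 1.152773. H(P,Q) = 0.176143 + 1.152773 = 1.3289

1.3289 bits


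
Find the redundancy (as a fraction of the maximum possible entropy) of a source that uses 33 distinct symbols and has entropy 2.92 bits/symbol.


H_max = log2(K) = log2(33) = 5.0444 bits/symbol. Redundancy = 1 - H/H_max = 1 - 2.92/5.0444 = 1 - 0.5789 = 0.4211

0.4211


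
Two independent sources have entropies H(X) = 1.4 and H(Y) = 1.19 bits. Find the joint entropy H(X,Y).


For independent variables, H(X,Y) = H(X) + H(Y) = 1.4 + 1.19 = 2.59

2.59 bits


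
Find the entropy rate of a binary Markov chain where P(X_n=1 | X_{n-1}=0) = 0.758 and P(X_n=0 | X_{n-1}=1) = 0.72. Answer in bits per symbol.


Stationary distribution: pi_0 = p10/(p01+p10) = 0.4871, pi_1 = 0.5129. Entropy rate H' = pi_0*H(p01) + pi_1*H(p10) = 0.4871*0.7984 + 0.5129*0.8555 = 0.8276

0.8276 bits/symbol


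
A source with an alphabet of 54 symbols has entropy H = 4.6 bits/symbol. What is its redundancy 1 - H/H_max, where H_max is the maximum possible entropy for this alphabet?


H_max = log2(K) = log2(54) = 5.7549 bits/symbol. Redundancy = 1 - H/H_max = 1 - 4.6/5.7549 = 1 - 0.7993 = 0.2007

0.2007


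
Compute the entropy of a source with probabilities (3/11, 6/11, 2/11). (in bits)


H = -sum(p_i * log2(p_i)). Terms: -(3/11)*log2(3/11) = 0.511219; -(6/11)*log2(6/11) = 0.476983; -(2/11)*log2(2/11) = 0.447169. H = 0.511219 + 0.476983 + 0.447169 = 1.4354

1.4354 bits
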